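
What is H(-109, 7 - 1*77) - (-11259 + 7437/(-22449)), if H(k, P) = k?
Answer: 83437929/7483 ≈ 11150.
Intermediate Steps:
H(-109, 7 - 1*77) - (-11259 + 7437/(-22449)) = -109 - (-11259 + 7437/(-22449)) = -109 - (-11259 + 7437*(-1/22449)) = -109 - (-11259 - 2479/7483) = -109 - 1*(-84253576/7483) = -109 + 84253576/7483 = 83437929/7483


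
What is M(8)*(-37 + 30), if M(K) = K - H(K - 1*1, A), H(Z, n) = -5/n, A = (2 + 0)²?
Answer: -259/4 ≈ -64.750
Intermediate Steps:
A = 4 (A = 2² = 4)
M(K) = 5/4 + K (M(K) = K - (-5)/4 = K - 1*(-5/4) = K + 5/4 = 5/4 + K)
M(8)*(-37 + 30) = (5/4 + 8)*(-37 + 30) = (37/4)*(-7) = -259/4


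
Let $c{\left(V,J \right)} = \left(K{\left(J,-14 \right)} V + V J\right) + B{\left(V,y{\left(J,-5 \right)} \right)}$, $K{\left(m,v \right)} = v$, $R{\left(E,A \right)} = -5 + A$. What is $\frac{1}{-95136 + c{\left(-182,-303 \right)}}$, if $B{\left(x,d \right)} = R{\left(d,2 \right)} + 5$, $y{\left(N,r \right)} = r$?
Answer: $- \frac{1}{37440} \approx -2.6709 \cdot 10^{-5}$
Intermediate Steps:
$B{\left(x,d \right)} = 2$ ($B{\left(x,d \right)} = \left(-5 + 2\right) + 5 = -3 + 5 = 2$)
$c{\left(V,J \right)} = 2 - 14 V + J V$ ($c{\left(V,J \right)} = \left(- 14 V + V J\right) + 2 = \left(- 14 V + J V\right) + 2 = 2 - 14 V + J V$)
$\frac{1}{-95136 + c{\left(-182,-303 \right)}} = \frac{1}{-95136 - -57696} = \frac{1}{-95136 + \left(2 + 2548 + 55146\right)} = \frac{1}{-95136 + 57696} = \frac{1}{-37440} = - \frac{1}{37440}$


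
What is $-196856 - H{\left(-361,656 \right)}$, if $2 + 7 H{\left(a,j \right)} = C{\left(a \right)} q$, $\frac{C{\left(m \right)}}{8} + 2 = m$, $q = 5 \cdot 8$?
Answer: $- \frac{1261830}{7} \approx -1.8026 \cdot 10^{5}$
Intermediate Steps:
$q = 40$
$C{\left(m \right)} = -16 + 8 m$
$H{\left(a,j \right)} = - \frac{642}{7} + \frac{320 a}{7}$ ($H{\left(a,j \right)} = - \frac{2}{7} + \frac{\left(-16 + 8 a\right) 40}{7} = - \frac{2}{7} + \frac{-640 + 320 a}{7} = - \frac{2}{7} + \left(- \frac{640}{7} + \frac{320 a}{7}\right) = - \frac{642}{7} + \frac{320 a}{7}$)
$-196856 - H{\left(-361,656 \right)} = -196856 - \left(- \frac{642}{7} + \frac{320}{7} \left(-361\right)\right) = -196856 - \left(- \frac{642}{7} - \frac{115520}{7}\right) = -196856 - - \frac{116162}{7} = -196856 + \frac{116162}{7} = - \frac{1261830}{7}$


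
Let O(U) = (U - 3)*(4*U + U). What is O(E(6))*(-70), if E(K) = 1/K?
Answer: 2975/18 ≈ 165.28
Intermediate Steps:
O(U) = 5*U*(-3 + U) (O(U) = (-3 + U)*(5*U) = 5*U*(-3 + U))
O(E(6))*(-70) = (5*(-3 + 1/6)/6)*(-70) = (5*(⅙)*(-3 + ⅙))*(-70) = (5*(⅙)*(-17/6))*(-70) = -85/36*(-70) = 2975/18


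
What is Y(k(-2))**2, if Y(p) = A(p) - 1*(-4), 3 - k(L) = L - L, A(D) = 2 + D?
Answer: 81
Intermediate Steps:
k(L) = 3 (k(L) = 3 - (L - L) = 3 - 1*0 = 3 + 0 = 3)
Y(p) = 6 + p (Y(p) = (2 + p) - 1*(-4) = (2 + p) + 4 = 6 + p)
Y(k(-2))**2 = (6 + 3)**2 = 9**2 = 81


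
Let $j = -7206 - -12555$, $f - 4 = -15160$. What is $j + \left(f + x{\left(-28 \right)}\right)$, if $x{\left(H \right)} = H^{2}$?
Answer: $-9023$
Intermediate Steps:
$f = -15156$ ($f = 4 - 15160 = -15156$)
$j = 5349$ ($j = -7206 + 12555 = 5349$)
$j + \left(f + x{\left(-28 \right)}\right) = 5349 - \left(15156 - \left(-28\right)^{2}\right) = 5349 + \left(-15156 + 784\right) = 5349 - 14372 = -9023$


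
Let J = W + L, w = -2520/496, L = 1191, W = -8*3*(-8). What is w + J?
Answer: 85431/62 ≈ 1377.9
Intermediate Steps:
W = 192 (W = -24*(-8) = 192)
w = -315/62 (w = -2520*1/496 = -315/62 ≈ -5.0806)
J = 1383 (J = 192 + 1191 = 1383)
w + J = -315/62 + 1383 = 85431/62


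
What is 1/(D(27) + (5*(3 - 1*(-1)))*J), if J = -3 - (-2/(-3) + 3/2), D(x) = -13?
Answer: -3/349 ≈ -0.0085960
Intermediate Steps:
J = -31/6 (J = -3 - (-2*(-⅓) + 3*(½)) = -3 - (⅔ + 3/2) = -3 - 1*13/6 = -3 - 13/6 = -31/6 ≈ -5.1667)
1/(D(27) + (5*(3 - 1*(-1)))*J) = 1/(-13 + (5*(3 - 1*(-1)))*(-31/6)) = 1/(-13 + (5*(3 + 1))*(-31/6)) = 1/(-13 + (5*4)*(-31/6)) = 1/(-13 + 20*(-31/6)) = 1/(-13 - 310/3) = 1/(-349/3) = -3/349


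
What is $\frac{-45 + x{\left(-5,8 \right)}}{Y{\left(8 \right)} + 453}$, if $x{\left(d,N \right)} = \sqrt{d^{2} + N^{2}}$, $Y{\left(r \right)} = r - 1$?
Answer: $- \frac{9}{92} + \frac{\sqrt{89}}{460} \approx -0.077317$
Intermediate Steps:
$Y{\left(r \right)} = -1 + r$
$x{\left(d,N \right)} = \sqrt{N^{2} + d^{2}}$
$\frac{-45 + x{\left(-5,8 \right)}}{Y{\left(8 \right)} + 453} = \frac{-45 + \sqrt{8^{2} + \left(-5\right)^{2}}}{\left(-1 + 8\right) + 453} = \frac{-45 + \sqrt{64 + 25}}{7 + 453} = \frac{-45 + \sqrt{89}}{460} = \left(-45 + \sqrt{89}\right) \frac{1}{460} = - \frac{9}{92} + \frac{\sqrt{89}}{460}$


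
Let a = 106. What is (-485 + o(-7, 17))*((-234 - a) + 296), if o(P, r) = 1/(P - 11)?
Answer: 192082/9 ≈ 21342.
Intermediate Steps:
o(P, r) = 1/(-11 + P)
(-485 + o(-7, 17))*((-234 - a) + 296) = (-485 + 1/(-11 - 7))*((-234 - 1*106) + 296) = (-485 + 1/(-18))*((-234 - 106) + 296) = (-485 - 1/18)*(-340 + 296) = -8731/18*(-44) = 192082/9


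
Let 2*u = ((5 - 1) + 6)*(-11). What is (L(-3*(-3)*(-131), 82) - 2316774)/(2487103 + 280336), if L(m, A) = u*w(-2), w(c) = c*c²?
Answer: -2316334/2767439 ≈ -0.83700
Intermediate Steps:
w(c) = c³
u = -55 (u = (((5 - 1) + 6)*(-11))/2 = ((4 + 6)*(-11))/2 = (10*(-11))/2 = (½)*(-110) = -55)
L(m, A) = 440 (L(m, A) = -55*(-2)³ = -55*(-8) = 440)
(L(-3*(-3)*(-131), 82) - 2316774)/(2487103 + 280336) = (440 - 2316774)/(2487103 + 280336) = -2316334/2767439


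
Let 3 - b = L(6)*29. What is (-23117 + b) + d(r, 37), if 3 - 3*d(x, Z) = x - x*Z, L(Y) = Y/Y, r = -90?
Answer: -24222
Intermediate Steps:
L(Y) = 1
b = -26 (b = 3 - 29 = -26)
d(x, Z) = 1 - x/3 + Z*x/3 (d(x, Z) = 1 - (x - x*Z)/3 = 1 - (x - Z*x)/3 = 1 + (-x/3 + Z*x/3) = 1 - x/3 + Z*x/3)
(-23117 + b) + d(r, 37) = (-23117 - 26) + (1 - ⅓*(-90) + (⅓)*37*(-90)) = -23143 + (1 + 30 - 1110) = -23143 - 1079 = -24222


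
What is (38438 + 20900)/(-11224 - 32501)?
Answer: -59338/43725 ≈ -1.3571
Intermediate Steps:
(38438 + 20900)/(-11224 - 32501) = 59338/(-43725) = 59338*(-1/43725) = -59338/43725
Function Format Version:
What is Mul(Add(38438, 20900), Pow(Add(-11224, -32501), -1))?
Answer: Rational(-59338, 43725) ≈ -1.3571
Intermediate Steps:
Mul(Add(38438, 20900), Pow(Add(-11224, -32501), -1)) = Mul(59338, Pow(-43725, -1)) = Mul(59338, Rational(-1, 43725)) = Rational(-59338, 43725)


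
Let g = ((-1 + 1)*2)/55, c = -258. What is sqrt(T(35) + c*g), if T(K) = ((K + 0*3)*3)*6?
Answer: 3*sqrt(70) ≈ 25.100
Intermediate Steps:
g = 0 (g = (0*2)*(1/55) = 0*(1/55) = 0)
T(K) = 18*K (T(K) = ((K + 0)*3)*6 = (K*3)*6 = (3*K)*6 = 18*K)
sqrt(T(35) + c*g) = sqrt(18*35 - 258*0) = sqrt(630 + 0) = sqrt(630) = 3*sqrt(70)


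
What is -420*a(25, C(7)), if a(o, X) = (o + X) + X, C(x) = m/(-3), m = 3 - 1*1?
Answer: -9940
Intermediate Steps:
m = 2 (m = 3 - 1 = 2)
C(x) = -2/3 (C(x) = 2/(-3) = 2*(-1/3) = -2/3)
a(o, X) = o + 2*X (a(o, X) = (X + o) + X = o + 2*X)
-420*a(25, C(7)) = -420*(25 + 2*(-2/3)) = -420*(25 - 4/3) = -420*71/3 = -9940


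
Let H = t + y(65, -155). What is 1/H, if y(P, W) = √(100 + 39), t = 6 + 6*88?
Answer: 534/285017 - √139/285017 ≈ 0.0018322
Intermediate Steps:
t = 534 (t = 6 + 528 = 534)
y(P, W) = √139
H = 534 + √139 ≈ 545.79
1/H = 1/(534 + √139)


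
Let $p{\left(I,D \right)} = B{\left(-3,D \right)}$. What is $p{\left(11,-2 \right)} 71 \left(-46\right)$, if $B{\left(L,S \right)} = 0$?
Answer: $0$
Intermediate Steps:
$p{\left(I,D \right)} = 0$
$p{\left(11,-2 \right)} 71 \left(-46\right) = 0 \cdot 71 \left(-46\right) = 0 \left(-46\right) = 0$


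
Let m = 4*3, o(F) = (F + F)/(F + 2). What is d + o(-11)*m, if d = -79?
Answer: -149/3 ≈ -49.667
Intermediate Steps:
o(F) = 2*F/(2 + F) (o(F) = (2*F)/(2 + F) = 2*F/(2 + F))
m = 12
d + o(-11)*m = -79 + (2*(-11)/(2 - 11))*12 = -79 + (2*(-11)/(-9))*12 = -79 + (2*(-11)*(-⅑))*12 = -79 + (22/9)*12 = -79 + 88/3 = -149/3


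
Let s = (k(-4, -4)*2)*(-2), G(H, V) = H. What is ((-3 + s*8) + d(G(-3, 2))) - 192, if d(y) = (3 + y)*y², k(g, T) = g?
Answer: -67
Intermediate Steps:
d(y) = y²*(3 + y)
s = 16 (s = -4*2*(-2) = -8*(-2) = 16)
((-3 + s*8) + d(G(-3, 2))) - 192 = ((-3 + 16*8) + (-3)²*(3 - 3)) - 192 = ((-3 + 128) + 9*0) - 192 = (125 + 0) - 192 = 125 - 192 = -67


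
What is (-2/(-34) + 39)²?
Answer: 440896/289 ≈ 1525.6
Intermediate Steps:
(-2/(-34) + 39)² = (-2*(-1/34) + 39)² = (1/17 + 39)² = (664/17)² = 440896/289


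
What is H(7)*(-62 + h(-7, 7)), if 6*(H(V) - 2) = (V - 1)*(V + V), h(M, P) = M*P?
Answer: -1776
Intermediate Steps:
H(V) = 2 + V*(-1 + V)/3 (H(V) = 2 + ((V - 1)*(V + V))/6 = 2 + ((-1 + V)*(2*V))/6 = 2 + (2*V*(-1 + V))/6 = 2 + V*(-1 + V)/3)
H(7)*(-62 + h(-7, 7)) = (2 - 1/3*7 + (1/3)*7**2)*(-62 - 7*7) = (2 - 7/3 + (1/3)*49)*(-62 - 49) = (2 - 7/3 + 49/3)*(-111) = 16*(-111) = -1776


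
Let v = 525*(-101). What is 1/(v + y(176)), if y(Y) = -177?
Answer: -1/53202 ≈ -1.8796e-5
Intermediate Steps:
v = -53025
1/(v + y(176)) = 1/(-53025 - 177) = 1/(-53202) = -1/53202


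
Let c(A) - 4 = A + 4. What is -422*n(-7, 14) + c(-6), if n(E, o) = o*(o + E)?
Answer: -41354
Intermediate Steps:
c(A) = 8 + A (c(A) = 4 + (A + 4) = 4 + (4 + A) = 8 + A)
n(E, o) = o*(E + o)
-422*n(-7, 14) + c(-6) = -5908*(-7 + 14) + (8 - 6) = -5908*7 + 2 = -422*98 + 2 = -41356 + 2 = -41354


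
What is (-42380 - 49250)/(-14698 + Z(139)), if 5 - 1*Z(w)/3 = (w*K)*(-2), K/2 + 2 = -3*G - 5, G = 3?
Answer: 8330/3761 ≈ 2.2148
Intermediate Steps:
K = -32 (K = -4 + 2*(-3*3 - 5) = -4 + 2*(-9 - 5) = -4 + 2*(-14) = -4 - 28 = -32)
Z(w) = 15 - 192*w (Z(w) = 15 - 3*w*(-32)*(-2) = 15 - 3*(-32*w)*(-2) = 15 - 192*w)
(-42380 - 49250)/(-14698 + Z(139)) = (-42380 - 49250)/(-14698 + (15 - 192*139)) = -91630/(-14698 + (15 - 26688)) = -91630/(-14698 - 26673) = -91630/(-41371) = -91630*(-1/41371) = 8330/3761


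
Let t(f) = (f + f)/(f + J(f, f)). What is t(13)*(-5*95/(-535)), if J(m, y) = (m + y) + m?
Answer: 95/214 ≈ 0.44393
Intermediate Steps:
J(m, y) = y + 2*m
t(f) = ½ (t(f) = (f + f)/(f + (f + 2*f)) = (2*f)/(f + 3*f) = (2*f)/((4*f)) = (2*f)*(1/(4*f)) = ½)
t(13)*(-5*95/(-535)) = (-5*95/(-535))/2 = (-475*(-1/535))/2 = (½)*(95/107) = 95/214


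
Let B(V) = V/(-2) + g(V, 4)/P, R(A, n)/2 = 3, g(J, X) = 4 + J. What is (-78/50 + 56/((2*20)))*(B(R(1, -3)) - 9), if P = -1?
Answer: 88/25 ≈ 3.5200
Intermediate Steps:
R(A, n) = 6 (R(A, n) = 2*3 = 6)
B(V) = -4 - 3*V/2 (B(V) = V/(-2) + (4 + V)/(-1) = V*(-1/2) + (4 + V)*(-1) = -V/2 + (-4 - V) = -4 - 3*V/2)
(-78/50 + 56/((2*20)))*(B(R(1, -3)) - 9) = (-78/50 + 56/((2*20)))*((-4 - 3/2*6) - 9) = (-78*1/50 + 56/40)*((-4 - 9) - 9) = (-39/25 + 56*(1/40))*(-13 - 9) = (-39/25 + 7/5)*(-22) = -4/25*(-22) = 88/25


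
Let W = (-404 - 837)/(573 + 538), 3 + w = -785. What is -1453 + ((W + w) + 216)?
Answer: -2251016/1111 ≈ -2026.1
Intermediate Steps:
w = -788 (w = -3 - 785 = -788)
W = -1241/1111 ≈ -1.1170
-1453 + ((W + w) + 216) = -1453 + ((-1241/1111 - 788) + 216) = -1453 + (-876709/1111 + 216) = -1453 - 636733/1111 = -2251016/1111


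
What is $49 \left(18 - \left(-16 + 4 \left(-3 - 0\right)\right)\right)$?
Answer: $2254$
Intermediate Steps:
$49 \left(18 - \left(-16 + 4 \left(-3 - 0\right)\right)\right) = 49 \left(18 + \left(- 4 \left(-3 + 0\right) + 16\right)\right) = 49 \left(18 + \left(\left(-4\right) \left(-3\right) + 16\right)\right) = 49 \left(18 + \left(12 + 16\right)\right) = 49 \left(18 + 28\right) = 49 \cdot 46 = 2254$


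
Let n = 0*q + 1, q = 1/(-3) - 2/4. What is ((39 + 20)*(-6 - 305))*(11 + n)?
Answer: -220188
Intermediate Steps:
q = -⅚ (q = 1*(-⅓) - 2*¼ = -⅓ - ½ = -⅚ ≈ -0.83333)
n = 1 (n = 0*(-⅚) + 1 = 0 + 1 = 1)
((39 + 20)*(-6 - 305))*(11 + n) = ((39 + 20)*(-6 - 305))*(11 + 1) = (59*(-311))*12 = -18349*12 = -220188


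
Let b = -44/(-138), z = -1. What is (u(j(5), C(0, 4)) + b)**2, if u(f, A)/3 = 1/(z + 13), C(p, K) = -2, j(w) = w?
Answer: 24649/76176 ≈ 0.32358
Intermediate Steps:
u(f, A) = 1/4 (u(f, A) = 3/(-1 + 13) = 3/12 = 3*(1/12) = 1/4)
b = 22/69 (b = -44*(-1/138) = 22/69 ≈ 0.31884)
(u(j(5), C(0, 4)) + b)**2 = (1/4 + 22/69)**2 = (157/276)**2 = 24649/76176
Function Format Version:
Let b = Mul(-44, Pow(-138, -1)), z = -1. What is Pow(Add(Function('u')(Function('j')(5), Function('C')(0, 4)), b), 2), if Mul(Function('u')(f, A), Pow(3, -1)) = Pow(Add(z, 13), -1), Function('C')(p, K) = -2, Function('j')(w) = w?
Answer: Rational(24649, 76176) ≈ 0.32358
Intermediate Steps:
Function('u')(f, A) = Rational(1, 4) (Function('u')(f, A) = Mul(3, Pow(Add(-1, 13), -1)) = Mul(3, Pow(12, -1)) = Mul(3, Rational(1, 12)) = Rational(1, 4))
b = Rational(22, 69) (b = Mul(-44, Rational(-1, 138)) = Rational(22, 69) ≈ 0.31884)
Pow(Add(Function('u')(Function('j')(5), Function('C')(0, 4)), b), 2) = Pow(Add(Rational(1, 4), Rational(22, 69)), 2) = Pow(Rational(157, 276), 2) = Rational(24649, 76176)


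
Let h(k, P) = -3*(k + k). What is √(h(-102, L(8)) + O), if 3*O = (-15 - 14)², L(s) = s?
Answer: √8031/3 ≈ 29.872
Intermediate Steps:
O = 841/3 (O = (-15 - 14)²/3 = (⅓)*(-29)² = (⅓)*841 = 841/3 ≈ 280.33)
h(k, P) = -6*k
√(h(-102, L(8)) + O) = √(-6*(-102) + 841/3) = √(612 + 841/3) = √(2677/3) = √8031/3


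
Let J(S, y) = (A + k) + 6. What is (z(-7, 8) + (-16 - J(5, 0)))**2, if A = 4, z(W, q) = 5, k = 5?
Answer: 676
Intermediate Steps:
J(S, y) = 15 (J(S, y) = (4 + 5) + 6 = 9 + 6 = 15)
(z(-7, 8) + (-16 - J(5, 0)))**2 = (5 + (-16 - 1*15))**2 = (5 + (-16 - 15))**2 = (5 - 31)**2 = (-26)**2 = 676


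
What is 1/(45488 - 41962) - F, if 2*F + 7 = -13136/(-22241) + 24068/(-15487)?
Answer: 2418112376771/607258945021 ≈ 3.9820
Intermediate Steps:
F = -2742983725/688892734 (F = -7/2 + (-13136/(-22241) + 24068/(-15487))/2 = -7/2 + (-13136*(-1/22241) + 24068*(-1/15487))/2 = -7/2 + (13136/22241 - 24068/15487)/2 = -7/2 + (½)*(-331859156/344446367) = -7/2 - 165929578/344446367 = -2742983725/688892734 ≈ -3.9817)
1/(45488 - 41962) - F = 1/(45488 - 41962) - 1*(-2742983725/688892734) = 1/3526 + 2742983725/688892734 = 2418112376771/607258945021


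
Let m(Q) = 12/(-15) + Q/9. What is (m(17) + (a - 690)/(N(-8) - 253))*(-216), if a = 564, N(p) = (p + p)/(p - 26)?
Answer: -90888/265 ≈ -342.97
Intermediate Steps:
N(p) = 2*p/(-26 + p) (N(p) = (2*p)/(-26 + p) = 2*p/(-26 + p))
m(Q) = -4/5 + Q/9 (m(Q) = 12*(-1/15) + Q*(1/9) = -4/5 + Q/9)
(m(17) + (a - 690)/(N(-8) - 253))*(-216) = ((-4/5 + (1/9)*17) + (564 - 690)/(2*(-8)/(-26 - 8) - 253))*(-216) = ((-4/5 + 17/9) - 126/(2*(-8)/(-34) - 253))*(-216) = (49/45 - 126/(2*(-8)*(-1/34) - 253))*(-216) = (49/45 - 126/(8/17 - 253))*(-216) = (49/45 - 126/(-4293/17))*(-216) = (49/45 - 126*(-17/4293))*(-216) = (49/45 + 238/477)*(-216) = (3787/2385)*(-216) = -90888/265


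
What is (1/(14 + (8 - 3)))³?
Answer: 1/6859 ≈ 0.00014579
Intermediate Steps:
(1/(14 + (8 - 3)))³ = (1/(14 + 5))³ = (1/19)³ = 1/6859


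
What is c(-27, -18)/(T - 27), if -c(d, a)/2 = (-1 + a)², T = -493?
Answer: 361/260 ≈ 1.3885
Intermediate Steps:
c(d, a) = -2*(-1 + a)²
c(-27, -18)/(T - 27) = (-2*(-1 - 18)²)/(-493 - 27) = -2*(-19)²/(-520) = -2*361*(-1/520) = -722*(-1/520) = 361/260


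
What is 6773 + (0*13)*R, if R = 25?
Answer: 6773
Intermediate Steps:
6773 + (0*13)*R = 6773 + (0*13)*25 = 6773 + 0*25 = 6773 + 0 = 6773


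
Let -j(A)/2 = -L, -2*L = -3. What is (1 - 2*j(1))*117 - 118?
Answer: -703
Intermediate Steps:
L = 3/2 (L = -1/2*(-3) = 3/2 ≈ 1.5000)
j(A) = 3 (j(A) = -(-2)*3/2 = -2*(-3/2) = 3)
(1 - 2*j(1))*117 - 118 = (1 - 2*3)*117 - 118 = (1 - 6)*117 - 118 = -5*117 - 118 = -585 - 118 = -703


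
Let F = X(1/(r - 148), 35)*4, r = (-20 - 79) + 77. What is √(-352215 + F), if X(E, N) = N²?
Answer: I*√347315 ≈ 589.33*I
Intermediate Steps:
r = -22 (r = -99 + 77 = -22)
F = 4900 (F = 35²*4 = 1225*4 = 4900)
√(-352215 + F) = √(-352215 + 4900) = √(-347315) = I*√347315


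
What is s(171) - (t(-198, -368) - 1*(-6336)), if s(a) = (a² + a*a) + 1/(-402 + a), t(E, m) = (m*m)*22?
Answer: -676179043/231 ≈ -2.9272e+6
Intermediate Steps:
t(E, m) = 22*m² (t(E, m) = m²*22 = 22*m²)
s(a) = 1/(-402 + a) + 2*a² (s(a) = (a² + a²) + 1/(-402 + a) = 2*a² + 1/(-402 + a) = 1/(-402 + a) + 2*a²)
s(171) - (t(-198, -368) - 1*(-6336)) = (1 - 804*171² + 2*171³)/(-402 + 171) - (22*(-368)² - 1*(-6336)) = (1 - 804*29241 + 2*5000211)/(-231) - (22*135424 + 6336) = -(1 - 23509764 + 10000422)/231 - (2979328 + 6336) = -1/231*(-13509341) - 1*2985664 = 13509341/231 - 2985664 = -676179043/231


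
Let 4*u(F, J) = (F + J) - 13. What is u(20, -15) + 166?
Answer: 164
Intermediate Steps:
u(F, J) = -13/4 + F/4 + J/4 (u(F, J) = ((F + J) - 13)/4 = (-13 + F + J)/4 = -13/4 + F/4 + J/4)
u(20, -15) + 166 = (-13/4 + (¼)*20 + (¼)*(-15)) + 166 = (-13/4 + 5 - 15/4) + 166 = -2 + 166 = 164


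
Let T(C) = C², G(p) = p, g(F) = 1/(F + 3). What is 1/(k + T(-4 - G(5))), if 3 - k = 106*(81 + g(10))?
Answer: -13/110632 ≈ -0.00011751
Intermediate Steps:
g(F) = 1/(3 + F)
k = -111685/13 (k = 3 - 106*(81 + 1/(3 + 10)) = 3 - 106*(81 + 1/13) = 3 - 106*1054/13 = 3 - 1*111724/13 = 3 - 111724/13 = -111685/13 ≈ -8591.2)
1/(k + T(-4 - G(5))) = 1/(-111685/13 + (-4 - 1*5)²) = 1/(-111685/13 + (-4 - 5)²) = 1/(-111685/13 + (-9)²) = 1/(-111685/13 + 81) = 1/(-110632/13) = -13/110632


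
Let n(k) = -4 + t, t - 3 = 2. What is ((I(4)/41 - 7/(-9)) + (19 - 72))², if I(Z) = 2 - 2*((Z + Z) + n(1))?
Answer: 376903396/136161 ≈ 2768.1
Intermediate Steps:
t = 5 (t = 3 + 2 = 5)
n(k) = 1 (n(k) = -4 + 5 = 1)
I(Z) = -4*Z (I(Z) = 2 - 2*((Z + Z) + 1) = 2 - 2*(2*Z + 1) = 2 - 2*(1 + 2*Z) = 2 + (-2 - 4*Z) = -4*Z)
((I(4)/41 - 7/(-9)) + (19 - 72))² = ((-4*4/41 - 7/(-9)) + (19 - 72))² = ((-16*1/41 - 7*(-⅑)) - 53)² = ((-16/41 + 7/9) - 53)² = (143/369 - 53)² = (-19414/369)² = 376903396/136161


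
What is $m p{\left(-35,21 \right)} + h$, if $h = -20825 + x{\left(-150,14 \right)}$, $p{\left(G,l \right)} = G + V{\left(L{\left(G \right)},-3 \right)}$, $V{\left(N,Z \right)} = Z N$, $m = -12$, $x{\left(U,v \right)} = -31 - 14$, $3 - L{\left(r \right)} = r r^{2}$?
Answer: $1523158$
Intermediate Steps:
$L{\left(r \right)} = 3 - r^{3}$ ($L{\left(r \right)} = 3 - r r^{2} = 3 - r^{3}$)
$x{\left(U,v \right)} = -45$ ($x{\left(U,v \right)} = -31 - 14 = -45$)
$V{\left(N,Z \right)} = N Z$
$p{\left(G,l \right)} = -9 + G + 3 G^{3}$ ($p{\left(G,l \right)} = G + \left(3 - G^{3}\right) \left(-3\right) = G + \left(-9 + 3 G^{3}\right) = -9 + G + 3 G^{3}$)
$h = -20870$ ($h = -20825 - 45 = -20870$)
$m p{\left(-35,21 \right)} + h = - 12 \left(-9 - 35 + 3 \left(-35\right)^{3}\right) - 20870 = - 12 \left(-9 - 35 + 3 \left(-42875\right)\right) - 20870 = - 12 \left(-9 - 35 - 128625\right) - 20870 = \left(-12\right) \left(-128669\right) - 20870 = 1544028 - 20870 = 1523158$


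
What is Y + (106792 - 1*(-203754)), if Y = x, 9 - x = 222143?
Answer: 88412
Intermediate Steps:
x = -222134 (x = 9 - 1*222143 = 9 - 222143 = -222134)
Y = -222134
Y + (106792 - 1*(-203754)) = -222134 + (106792 - 1*(-203754)) = -222134 + (106792 + 203754) = -222134 + 310546 = 88412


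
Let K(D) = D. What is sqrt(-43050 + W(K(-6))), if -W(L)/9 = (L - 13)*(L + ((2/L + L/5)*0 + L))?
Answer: I*sqrt(45102) ≈ 212.37*I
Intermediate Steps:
W(L) = -18*L*(-13 + L) (W(L) = -9*(L - 13)*(L + ((2/L + L/5)*0 + L)) = -9*(-13 + L)*(L + ((2/L + L*(1/5))*0 + L)) = -9*(-13 + L)*(L + ((2/L + L/5)*0 + L)) = -9*(-13 + L)*(L + (0 + L)) = -9*(-13 + L)*(L + L) = -9*(-13 + L)*2*L = -18*L*(-13 + L))
sqrt(-43050 + W(K(-6))) = sqrt(-43050 + 18*(-6)*(13 - 1*(-6))) = sqrt(-43050 + 18*(-6)*(13 + 6)) = sqrt(-43050 + 18*(-6)*19) = sqrt(-43050 - 2052) = sqrt(-45102) = I*sqrt(45102)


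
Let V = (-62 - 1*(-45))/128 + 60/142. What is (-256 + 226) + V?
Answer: -270007/9088 ≈ -29.710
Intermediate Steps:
V = 2633/9088 (V = (-62 + 45)*(1/128) + 60*(1/142) = -17*1/128 + 30/71 = -17/128 + 30/71 = 2633/9088 ≈ 0.28972)
(-256 + 226) + V = (-256 + 226) + 2633/9088 = -30 + 2633/9088 = -270007/9088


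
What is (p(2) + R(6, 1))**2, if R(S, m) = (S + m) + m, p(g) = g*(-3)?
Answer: 4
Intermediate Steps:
p(g) = -3*g
R(S, m) = S + 2*m
(p(2) + R(6, 1))**2 = (-3*2 + (6 + 2*1))**2 = (-6 + (6 + 2))**2 = (-6 + 8)**2 = 2**2 = 4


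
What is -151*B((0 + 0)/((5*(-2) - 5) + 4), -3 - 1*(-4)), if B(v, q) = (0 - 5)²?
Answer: -3775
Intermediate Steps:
B(v, q) = 25 (B(v, q) = (-5)² = 25)
-151*B((0 + 0)/((5*(-2) - 5) + 4), -3 - 1*(-4)) = -151*25 = -3775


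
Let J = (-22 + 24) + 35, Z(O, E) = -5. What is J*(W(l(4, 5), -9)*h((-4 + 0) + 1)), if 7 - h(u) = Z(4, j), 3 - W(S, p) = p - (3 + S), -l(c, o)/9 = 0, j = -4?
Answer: 6660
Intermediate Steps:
l(c, o) = 0 (l(c, o) = -9*0 = 0)
W(S, p) = 6 + S - p (W(S, p) = 3 - (p - (3 + S)) = 3 - (p + (-3 - S)) = 3 - (-3 + p - S) = 3 + (3 + S - p) = 6 + S - p)
J = 37 (J = 2 + 35 = 37)
h(u) = 12 (h(u) = 7 - 1*(-5) = 7 + 5 = 12)
J*(W(l(4, 5), -9)*h((-4 + 0) + 1)) = 37*((6 + 0 - 1*(-9))*12) = 37*((6 + 0 + 9)*12) = 37*(15*12) = 37*180 = 6660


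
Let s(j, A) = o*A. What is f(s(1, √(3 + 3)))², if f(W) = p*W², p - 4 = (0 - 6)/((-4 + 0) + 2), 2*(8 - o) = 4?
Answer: 2286144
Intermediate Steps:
o = 6 (o = 8 - ½*4 = 8 - 2 = 6)
s(j, A) = 6*A
p = 7 (p = 4 + (0 - 6)/((-4 + 0) + 2) = 4 - 6/(-4 + 2) = 4 - 6/(-2) = 4 - 6*(-½) = 4 + 3 = 7)
f(W) = 7*W²
f(s(1, √(3 + 3)))² = (7*(6*√(3 + 3))²)² = (7*(6*√6)²)² = (7*216)² = 1512² = 2286144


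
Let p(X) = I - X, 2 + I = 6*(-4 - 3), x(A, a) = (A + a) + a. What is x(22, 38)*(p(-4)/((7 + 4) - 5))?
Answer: -1960/3 ≈ -653.33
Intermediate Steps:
x(A, a) = A + 2*a
I = -44 (I = -2 + 6*(-4 - 3) = -2 + 6*(-7) = -2 - 42 = -44)
p(X) = -44 - X
x(22, 38)*(p(-4)/((7 + 4) - 5)) = (22 + 2*38)*((-44 - 1*(-4))/((7 + 4) - 5)) = (22 + 76)*((-44 + 4)/(11 - 5)) = 98*(-40/6) = 98*(-40*⅙) = 98*(-20/3) = -1960/3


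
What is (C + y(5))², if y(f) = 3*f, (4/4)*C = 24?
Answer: 1521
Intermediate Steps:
C = 24
(C + y(5))² = (24 + 3*5)² = (24 + 15)² = 39² = 1521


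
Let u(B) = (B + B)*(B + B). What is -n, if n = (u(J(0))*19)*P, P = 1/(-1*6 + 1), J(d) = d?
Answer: 0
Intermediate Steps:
u(B) = 4*B² (u(B) = (2*B)*(2*B) = 4*B²)
P = -⅕ (P = 1/(-6 + 1) = 1/(-5) = -⅕ ≈ -0.20000)
n = 0 (n = ((4*0²)*19)*(-⅕) = ((4*0)*19)*(-⅕) = (0*19)*(-⅕) = 0*(-⅕) = 0)
-n = -1*0 = 0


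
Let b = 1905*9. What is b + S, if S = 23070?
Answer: 40215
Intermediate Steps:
b = 17145
b + S = 17145 + 23070 = 40215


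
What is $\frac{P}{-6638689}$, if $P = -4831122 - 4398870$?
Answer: $\frac{9229992}{6638689} \approx 1.3903$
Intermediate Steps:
$P = -9229992$
$\frac{P}{-6638689} = - \frac{9229992}{-6638689} = \left(-9229992\right) \left(- \frac{1}{6638689}\right) = \frac{9229992}{6638689}$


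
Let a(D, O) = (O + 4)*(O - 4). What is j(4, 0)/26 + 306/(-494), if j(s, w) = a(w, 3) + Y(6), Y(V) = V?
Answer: -25/38 ≈ -0.65790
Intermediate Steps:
a(D, O) = (-4 + O)*(4 + O) (a(D, O) = (4 + O)*(-4 + O) = (-4 + O)*(4 + O))
j(s, w) = -1 (j(s, w) = (-16 + 3**2) + 6 = (-16 + 9) + 6 = -7 + 6 = -1)
j(4, 0)/26 + 306/(-494) = -1/26 + 306/(-494) = -1*1/26 + 306*(-1/494) = -1/26 - 153/247 = -25/38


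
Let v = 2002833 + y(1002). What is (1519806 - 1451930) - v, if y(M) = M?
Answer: -1935959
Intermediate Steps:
v = 2003835 (v = 2002833 + 1002 = 2003835)
(1519806 - 1451930) - v = (1519806 - 1451930) - 1*2003835 = 67876 - 2003835 = -1935959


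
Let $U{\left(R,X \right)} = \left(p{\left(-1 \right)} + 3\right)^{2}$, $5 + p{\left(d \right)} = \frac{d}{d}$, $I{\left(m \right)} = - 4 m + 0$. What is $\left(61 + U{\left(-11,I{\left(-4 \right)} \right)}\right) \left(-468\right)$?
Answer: $-29016$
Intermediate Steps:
$I{\left(m \right)} = - 4 m$
$p{\left(d \right)} = -4$ ($p{\left(d \right)} = -5 + \frac{d}{d} = -5 + 1 = -4$)
$U{\left(R,X \right)} = 1$ ($U{\left(R,X \right)} = \left(-4 + 3\right)^{2} = \left(-1\right)^{2} = 1$)
$\left(61 + U{\left(-11,I{\left(-4 \right)} \right)}\right) \left(-468\right) = \left(61 + 1\right) \left(-468\right) = 62 \left(-468\right) = -29016$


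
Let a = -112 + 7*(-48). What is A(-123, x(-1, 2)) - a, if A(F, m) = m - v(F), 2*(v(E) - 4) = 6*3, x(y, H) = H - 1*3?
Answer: 434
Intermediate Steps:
x(y, H) = -3 + H (x(y, H) = H - 3 = -3 + H)
v(E) = 13 (v(E) = 4 + (6*3)/2 = 4 + (½)*18 = 4 + 9 = 13)
A(F, m) = -13 + m (A(F, m) = m - 1*13 = m - 13 = -13 + m)
a = -448 (a = -112 - 336 = -448)
A(-123, x(-1, 2)) - a = (-13 + (-3 + 2)) - 1*(-448) = (-13 - 1) + 448 = -14 + 448 = 434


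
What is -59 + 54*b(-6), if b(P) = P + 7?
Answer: -5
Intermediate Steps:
b(P) = 7 + P
-59 + 54*b(-6) = -59 + 54*(7 - 6) = -59 + 54*1 = -59 + 54 = -5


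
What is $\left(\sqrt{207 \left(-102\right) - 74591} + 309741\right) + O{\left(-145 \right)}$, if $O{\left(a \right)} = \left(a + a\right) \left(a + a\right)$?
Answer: $393841 + i \sqrt{95705} \approx 3.9384 \cdot 10^{5} + 309.36 i$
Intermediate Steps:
$O{\left(a \right)} = 4 a^{2}$ ($O{\left(a \right)} = 2 a 2 a = 4 a^{2}$)
$\left(\sqrt{207 \left(-102\right) - 74591} + 309741\right) + O{\left(-145 \right)} = \left(\sqrt{207 \left(-102\right) - 74591} + 309741\right) + 4 \left(-145\right)^{2} = \left(\sqrt{-21114 - 74591} + 309741\right) + 4 \cdot 21025 = \left(\sqrt{-95705} + 309741\right) + 84100 = \left(i \sqrt{95705} + 309741\right) + 84100 = \left(309741 + i \sqrt{95705}\right) + 84100 = 393841 + i \sqrt{95705}$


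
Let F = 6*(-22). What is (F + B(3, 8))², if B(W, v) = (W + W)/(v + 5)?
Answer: 2924100/169 ≈ 17302.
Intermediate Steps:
F = -132
B(W, v) = 2*W/(5 + v) (B(W, v) = (2*W)/(5 + v) = 2*W/(5 + v))
(F + B(3, 8))² = (-132 + 2*3/(5 + 8))² = (-132 + 2*3/13)² = (-132 + 2*3*(1/13))² = (-132 + 6/13)² = (-1710/13)² = 2924100/169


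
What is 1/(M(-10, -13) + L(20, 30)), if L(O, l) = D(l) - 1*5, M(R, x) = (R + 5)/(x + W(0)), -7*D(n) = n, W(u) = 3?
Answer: -14/123 ≈ -0.11382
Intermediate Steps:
D(n) = -n/7
M(R, x) = (5 + R)/(3 + x) (M(R, x) = (R + 5)/(x + 3) = (5 + R)/(3 + x))
L(O, l) = -5 - l/7 (L(O, l) = -l/7 - 1*5 = -l/7 - 5 = -5 - l/7)
1/(M(-10, -13) + L(20, 30)) = 1/((5 - 10)/(3 - 13) + (-5 - ⅐*30)) = 1/(-5/(-10) + (-5 - 30/7)) = 1/(-⅒*(-5) - 65/7) = 1/(½ - 65/7) = 1/(-123/14) = -14/123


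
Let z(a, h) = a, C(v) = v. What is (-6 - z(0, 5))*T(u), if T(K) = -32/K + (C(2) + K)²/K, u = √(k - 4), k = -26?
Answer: -24 - 58*I*√30/5 ≈ -24.0 - 63.536*I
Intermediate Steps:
u = I*√30 (u = √(-26 - 4) = √(-30) = I*√30 ≈ 5.4772*I)
T(K) = -32/K + (2 + K)²/K
(-6 - z(0, 5))*T(u) = (-6 - 1*0)*((-32 + (2 + I*√30)²)/((I*√30))) = (-6 + 0)*((-I*√30/30)*(-32 + (2 + I*√30)²)) = -(-1)*I*√30*(-32 + (2 + I*√30)²)/5 = I*√30*(-32 + (2 + I*√30)²)/5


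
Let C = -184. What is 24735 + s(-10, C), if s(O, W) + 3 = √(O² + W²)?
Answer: 24732 + 2*√8489 ≈ 24916.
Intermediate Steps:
s(O, W) = -3 + √(O² + W²)
24735 + s(-10, C) = 24735 + (-3 + √((-10)² + (-184)²)) = 24735 + (-3 + √(100 + 33856)) = 24735 + (-3 + √33956) = 24735 + (-3 + 2*√8489) = 24732 + 2*√8489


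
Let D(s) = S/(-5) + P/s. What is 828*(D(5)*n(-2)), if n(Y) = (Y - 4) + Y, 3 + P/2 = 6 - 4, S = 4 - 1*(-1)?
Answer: 46368/5 ≈ 9273.6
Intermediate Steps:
S = 5 (S = 4 + 1 = 5)
P = -2 (P = -6 + 2*(6 - 4) = -6 + 2*2 = -6 + 4 = -2)
D(s) = -1 - 2/s (D(s) = 5/(-5) - 2/s = 5*(-⅕) - 2/s = -1 - 2/s)
n(Y) = -4 + 2*Y (n(Y) = (-4 + Y) + Y = -4 + 2*Y)
828*(D(5)*n(-2)) = 828*(((-2 - 1*5)/5)*(-4 + 2*(-2))) = 828*(((-2 - 5)/5)*(-4 - 4)) = 828*(((⅕)*(-7))*(-8)) = 828*(-7/5*(-8)) = 828*(56/5) = 46368/5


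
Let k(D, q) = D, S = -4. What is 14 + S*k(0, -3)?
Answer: 14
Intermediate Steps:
14 + S*k(0, -3) = 14 - 4*0 = 14 + 0 = 14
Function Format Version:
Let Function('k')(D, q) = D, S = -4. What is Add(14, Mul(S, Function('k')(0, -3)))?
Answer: 14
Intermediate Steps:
Add(14, Mul(S, Function('k')(0, -3))) = Add(14, Mul(-4, 0)) = Add(14, 0) = 14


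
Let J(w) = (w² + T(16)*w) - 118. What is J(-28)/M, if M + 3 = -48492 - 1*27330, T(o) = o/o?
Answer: -638/75825 ≈ -0.0084141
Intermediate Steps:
T(o) = 1
J(w) = -118 + w + w² (J(w) = (w² + 1*w) - 118 = (w² + w) - 118 = (w + w²) - 118 = -118 + w + w²)
M = -75825 (M = -3 + (-48492 - 1*27330) = -3 + (-48492 - 27330) = -3 - 75822 = -75825)
J(-28)/M = (-118 - 28 + (-28)²)/(-75825) = (-118 - 28 + 784)*(-1/75825) = 638*(-1/75825) = -638/75825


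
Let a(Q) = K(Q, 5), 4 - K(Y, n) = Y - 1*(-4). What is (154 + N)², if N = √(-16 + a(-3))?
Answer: (154 + I*√13)² ≈ 23703.0 + 1110.5*I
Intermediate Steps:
K(Y, n) = -Y (K(Y, n) = 4 - (Y - 1*(-4)) = 4 - (Y + 4) = 4 - (4 + Y) = 4 + (-4 - Y) = -Y)
a(Q) = -Q
N = I*√13 (N = √(-16 - 1*(-3)) = √(-16 + 3) = √(-13) = I*√13 ≈ 3.6056*I)
(154 + N)² = (154 + I*√13)²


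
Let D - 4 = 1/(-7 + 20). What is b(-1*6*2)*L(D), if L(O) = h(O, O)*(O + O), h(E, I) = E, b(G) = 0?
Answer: 0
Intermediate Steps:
D = 53/13 (D = 4 + 1/(-7 + 20) = 4 + 1/13 = 53/13 ≈ 4.0769)
L(O) = 2*O**2 (L(O) = O*(O + O) = O*(2*O) = 2*O**2)
b(-1*6*2)*L(D) = 0*(2*(53/13)**2) = 0*(2*(2809/169)) = 0*(5618/169) = 0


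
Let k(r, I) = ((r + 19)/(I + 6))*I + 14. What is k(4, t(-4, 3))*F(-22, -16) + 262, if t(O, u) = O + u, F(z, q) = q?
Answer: 558/5 ≈ 111.60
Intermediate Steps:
k(r, I) = 14 + I*(19 + r)/(6 + I) (k(r, I) = ((19 + r)/(6 + I))*I + 14 = I*(19 + r)/(6 + I) + 14 = 14 + I*(19 + r)/(6 + I))
k(4, t(-4, 3))*F(-22, -16) + 262 = ((84 + 33*(-4 + 3) + (-4 + 3)*4)/(6 + (-4 + 3)))*(-16) + 262 = ((84 + 33*(-1) - 1*4)/(6 - 1))*(-16) + 262 = ((84 - 33 - 4)/5)*(-16) + 262 = ((1/5)*47)*(-16) + 262 = (47/5)*(-16) + 262 = -752/5 + 262 = 558/5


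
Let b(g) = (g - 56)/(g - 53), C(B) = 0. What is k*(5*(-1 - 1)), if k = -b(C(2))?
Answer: 560/53 ≈ 10.566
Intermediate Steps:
b(g) = (-56 + g)/(-53 + g)
k = -56/53 (k = -(-56 + 0)/(-53 + 0) = -(-56)/(-53) = -(-1)*(-56)/53 = -1*56/53 = -56/53 ≈ -1.0566)
k*(5*(-1 - 1)) = -280*(-1 - 1)/53 = -280*(-2)/53 = -56/53*(-10) = 560/53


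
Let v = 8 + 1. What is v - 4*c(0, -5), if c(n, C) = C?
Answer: 29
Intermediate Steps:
v = 9
v - 4*c(0, -5) = 9 - 4*(-5) = 9 + 20 = 29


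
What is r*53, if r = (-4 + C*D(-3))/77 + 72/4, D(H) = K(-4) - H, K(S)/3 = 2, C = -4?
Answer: 71338/77 ≈ 926.47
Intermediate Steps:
K(S) = 6 (K(S) = 3*2 = 6)
D(H) = 6 - H
r = 1346/77 (r = (-4 - 4*(6 - 1*(-3)))/77 + 72/4 = (-4 - 4*(6 + 3))*(1/77) + 72*(¼) = (-4 - 4*9)*(1/77) + 18 = (-4 - 36)*(1/77) + 18 = -40*1/77 + 18 = -40/77 + 18 = 1346/77 ≈ 17.481)
r*53 = (1346/77)*53 = 71338/77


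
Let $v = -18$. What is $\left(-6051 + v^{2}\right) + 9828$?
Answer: $4101$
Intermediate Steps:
$\left(-6051 + v^{2}\right) + 9828 = \left(-6051 + \left(-18\right)^{2}\right) + 9828 = \left(-6051 + 324\right) + 9828 = -5727 + 9828 = 4101$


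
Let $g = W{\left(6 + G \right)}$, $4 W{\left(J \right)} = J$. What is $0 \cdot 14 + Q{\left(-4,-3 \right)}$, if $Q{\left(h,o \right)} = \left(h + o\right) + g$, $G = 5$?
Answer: $- \frac{17}{4} \approx -4.25$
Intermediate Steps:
$W{\left(J \right)} = \frac{J}{4}$
$g = \frac{11}{4}$ ($g = \frac{6 + 5}{4} = \frac{1}{4} \cdot 11 = \frac{11}{4} \approx 2.75$)
$Q{\left(h,o \right)} = \frac{11}{4} + h + o$ ($Q{\left(h,o \right)} = \left(h + o\right) + \frac{11}{4} = \frac{11}{4} + h + o$)
$0 \cdot 14 + Q{\left(-4,-3 \right)} = 0 \cdot 14 - \frac{17}{4} = 0 - \frac{17}{4} = - \frac{17}{4}$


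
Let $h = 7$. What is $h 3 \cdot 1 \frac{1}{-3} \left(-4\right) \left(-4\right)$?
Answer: $-112$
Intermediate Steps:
$h 3 \cdot 1 \frac{1}{-3} \left(-4\right) \left(-4\right) = 7 \cdot 3 \cdot 1 \frac{1}{-3} \left(-4\right) \left(-4\right) = 21 \cdot 1 \left(- \frac{1}{3}\right) \left(-4\right) \left(-4\right) = 21 \left(- \frac{1}{3}\right) \left(-4\right) \left(-4\right) = 21 \cdot \frac{4}{3} \left(-4\right) = 21 \left(- \frac{16}{3}\right) = -112$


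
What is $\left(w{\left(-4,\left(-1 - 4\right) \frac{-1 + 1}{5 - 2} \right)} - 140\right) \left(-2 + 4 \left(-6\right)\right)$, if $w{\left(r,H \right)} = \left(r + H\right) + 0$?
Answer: $3744$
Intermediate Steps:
$w{\left(r,H \right)} = H + r$ ($w{\left(r,H \right)} = \left(H + r\right) + 0 = H + r$)
$\left(w{\left(-4,\left(-1 - 4\right) \frac{-1 + 1}{5 - 2} \right)} - 140\right) \left(-2 + 4 \left(-6\right)\right) = \left(\left(\left(-1 - 4\right) \frac{-1 + 1}{5 - 2} - 4\right) - 140\right) \left(-2 + 4 \left(-6\right)\right) = \left(\left(- 5 \cdot \frac{0}{3} - 4\right) - 140\right) \left(-2 - 24\right) = \left(\left(- 5 \cdot 0 \cdot \frac{1}{3} - 4\right) - 140\right) \left(-26\right) = \left(\left(\left(-5\right) 0 - 4\right) - 140\right) \left(-26\right) = \left(\left(0 - 4\right) - 140\right) \left(-26\right) = \left(-4 - 140\right) \left(-26\right) = \left(-144\right) \left(-26\right) = 3744$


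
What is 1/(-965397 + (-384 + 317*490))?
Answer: -1/810451 ≈ -1.2339e-6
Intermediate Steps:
1/(-965397 + (-384 + 317*490)) = 1/(-965397 + (-384 + 155330)) = 1/(-965397 + 154946) = 1/(-810451) = -1/810451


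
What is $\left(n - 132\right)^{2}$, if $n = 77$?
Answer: $3025$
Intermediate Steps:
$\left(n - 132\right)^{2} = \left(77 - 132\right)^{2} = \left(-55\right)^{2} = 3025$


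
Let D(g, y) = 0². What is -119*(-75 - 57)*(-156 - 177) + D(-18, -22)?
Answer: -5230764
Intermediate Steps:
D(g, y) = 0
-119*(-75 - 57)*(-156 - 177) + D(-18, -22) = -119*(-75 - 57)*(-156 - 177) + 0 = -(-15708)*(-333) + 0 = -119*43956 + 0 = -5230764 + 0 = -5230764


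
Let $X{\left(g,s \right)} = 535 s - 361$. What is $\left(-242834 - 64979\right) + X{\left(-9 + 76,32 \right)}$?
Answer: $-291054$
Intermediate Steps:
$X{\left(g,s \right)} = -361 + 535 s$
$\left(-242834 - 64979\right) + X{\left(-9 + 76,32 \right)} = \left(-242834 - 64979\right) + \left(-361 + 535 \cdot 32\right) = -307813 + \left(-361 + 17120\right) = -307813 + 16759 = -291054$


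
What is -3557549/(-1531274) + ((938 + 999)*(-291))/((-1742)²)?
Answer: 382018519303/178721113636 ≈ 2.1375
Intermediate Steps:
-3557549/(-1531274) + ((938 + 999)*(-291))/((-1742)²) = -3557549*(-1/1531274) + (1937*(-291))/3034564 = 3557549/1531274 - 563667*1/3034564 = 3557549/1531274 - 43359/233428 = 382018519303/178721113636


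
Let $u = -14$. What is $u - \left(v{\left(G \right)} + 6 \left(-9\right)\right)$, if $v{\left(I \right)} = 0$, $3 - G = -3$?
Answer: $40$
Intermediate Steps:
$G = 6$ ($G = 3 - -3 = 3 + 3 = 6$)
$u - \left(v{\left(G \right)} + 6 \left(-9\right)\right) = -14 - \left(0 + 6 \left(-9\right)\right) = -14 - \left(0 - 54\right) = -14 - -54 = -14 + 54 = 40$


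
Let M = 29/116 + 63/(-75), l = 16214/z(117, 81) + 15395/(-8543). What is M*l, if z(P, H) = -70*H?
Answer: 3330636317/1210970250 ≈ 2.7504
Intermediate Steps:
l = -112902926/24219405 (l = 16214/((-70*81)) + 15395/(-8543) = 16214/(-5670) + 15395*(-1/8543) = 16214*(-1/5670) - 15395/8543 = -8107/2835 - 15395/8543 = -112902926/24219405 ≈ -4.6617)
M = -59/100 (M = 29*(1/116) + 63*(-1/75) = ¼ - 21/25 = -59/100 ≈ -0.59000)
M*l = -59/100*(-112902926/24219405) = 3330636317/1210970250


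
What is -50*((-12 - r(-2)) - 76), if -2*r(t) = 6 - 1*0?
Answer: 4250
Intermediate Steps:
r(t) = -3 (r(t) = -(6 - 1*0)/2 = -(6 + 0)/2 = -½*6 = -3)
-50*((-12 - r(-2)) - 76) = -50*((-12 - 1*(-3)) - 76) = -50*((-12 + 3) - 76) = -50*(-9 - 76) = -50*(-85) = 4250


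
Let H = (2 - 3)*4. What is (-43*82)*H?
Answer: 14104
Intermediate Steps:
H = -4 (H = -1*4 = -4)
(-43*82)*H = -43*82*(-4) = -3526*(-4) = 14104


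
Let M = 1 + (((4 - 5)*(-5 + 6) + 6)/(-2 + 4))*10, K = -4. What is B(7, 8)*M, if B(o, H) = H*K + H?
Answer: -624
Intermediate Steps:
M = 26 (M = 1 + ((-1*1 + 6)/2)*10 = 1 + ((-1 + 6)*(½))*10 = 1 + (5*(½))*10 = 1 + (5/2)*10 = 1 + 25 = 26)
B(o, H) = -3*H (B(o, H) = H*(-4) + H = -4*H + H = -3*H)
B(7, 8)*M = -3*8*26 = -24*26 = -624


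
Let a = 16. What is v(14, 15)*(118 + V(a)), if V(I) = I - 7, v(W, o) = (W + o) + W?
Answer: 5461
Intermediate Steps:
v(W, o) = o + 2*W
V(I) = -7 + I
v(14, 15)*(118 + V(a)) = (15 + 2*14)*(118 + (-7 + 16)) = (15 + 28)*(118 + 9) = 43*127 = 5461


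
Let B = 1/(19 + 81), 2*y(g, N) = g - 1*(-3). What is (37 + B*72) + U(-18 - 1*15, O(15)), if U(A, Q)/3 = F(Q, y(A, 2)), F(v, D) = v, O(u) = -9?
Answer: 268/25 ≈ 10.720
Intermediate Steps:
y(g, N) = 3/2 + g/2 (y(g, N) = (g - 1*(-3))/2 = (g + 3)/2 = (3 + g)/2 = 3/2 + g/2)
B = 1/100 ≈ 0.010000
U(A, Q) = 3*Q
(37 + B*72) + U(-18 - 1*15, O(15)) = (37 + (1/100)*72) + 3*(-9) = (37 + 18/25) - 27 = 943/25 - 27 = 268/25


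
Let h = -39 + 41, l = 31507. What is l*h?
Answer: 63014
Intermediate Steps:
h = 2
l*h = 31507*2 = 63014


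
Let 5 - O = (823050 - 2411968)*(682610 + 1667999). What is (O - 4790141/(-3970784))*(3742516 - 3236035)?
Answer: 7511407108966572896931789/3970784 ≈ 1.8917e+18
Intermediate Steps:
O = 3734924951067 (O = 5 - (823050 - 2411968)*(682610 + 1667999) = 5 - (-1588918)*2350609 = 5 - 1*(-3734924951062) = 5 + 3734924951062 = 3734924951067)
(O - 4790141/(-3970784))*(3742516 - 3236035) = (3734924951067 - 4790141/(-3970784))*(3742516 - 3236035) = (3734924951067 - 4790141*(-1/3970784))*506481 = (3734924951067 + 4790141/3970784)*506481 = (14830580236902416669/3970784)*506481 = 7511407108966572896931789/3970784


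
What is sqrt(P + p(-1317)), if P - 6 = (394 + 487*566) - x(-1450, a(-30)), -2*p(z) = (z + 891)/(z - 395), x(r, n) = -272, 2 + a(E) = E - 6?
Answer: sqrt(50616280985)/428 ≈ 525.66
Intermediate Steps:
a(E) = -8 + E (a(E) = -2 + (E - 6) = -2 + (-6 + E) = -8 + E)
p(z) = -(891 + z)/(2*(-395 + z)) (p(z) = -(z + 891)/(2*(z - 395)) = -(891 + z)/(2*(-395 + z)))
P = 276314 (P = 6 + ((394 + 487*566) - 1*(-272)) = 6 + ((394 + 275642) + 272) = 6 + (276036 + 272) = 6 + 276308 = 276314)
sqrt(P + p(-1317)) = sqrt(276314 + (-891 - 1*(-1317))/(2*(-395 - 1317))) = sqrt(276314 + (1/2)*(-891 + 1317)/(-1712)) = sqrt(276314 + (1/2)*(-1/1712)*426) = sqrt(276314 - 213/1712) = sqrt(473049355/1712) = sqrt(50616280985)/428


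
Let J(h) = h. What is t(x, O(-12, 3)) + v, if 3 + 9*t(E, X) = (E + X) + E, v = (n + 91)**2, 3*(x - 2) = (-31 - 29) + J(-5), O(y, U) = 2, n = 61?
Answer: 623687/27 ≈ 23100.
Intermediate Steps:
x = -59/3 (x = 2 + ((-31 - 29) - 5)/3 = 2 + (-60 - 5)/3 = 2 + (1/3)*(-65) = 2 - 65/3 = -59/3 ≈ -19.667)
v = 23104 (v = (61 + 91)**2 = 152**2 = 23104)
t(E, X) = -1/3 + X/9 + 2*E/9 (t(E, X) = -1/3 + ((E + X) + E)/9 = -1/3 + (X + 2*E)/9 = -1/3 + (X/9 + 2*E/9) = -1/3 + X/9 + 2*E/9)
t(x, O(-12, 3)) + v = (-1/3 + (1/9)*2 + (2/9)*(-59/3)) + 23104 = (-1/3 + 2/9 - 118/27) + 23104 = -121/27 + 23104 = 623687/27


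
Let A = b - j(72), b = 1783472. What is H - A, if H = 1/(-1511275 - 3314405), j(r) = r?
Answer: -8606117712001/4825680 ≈ -1.7834e+6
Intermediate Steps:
A = 1783400 (A = 1783472 - 1*72 = 1783472 - 72 = 1783400)
H = -1/4825680 (H = 1/(-4825680) = -1/4825680 ≈ -2.0722e-7)
H - A = -1/4825680 - 1*1783400 = -1/4825680 - 1783400 = -8606117712001/4825680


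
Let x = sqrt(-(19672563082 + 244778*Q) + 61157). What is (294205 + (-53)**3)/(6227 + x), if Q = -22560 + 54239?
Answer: 226239364/6866399929 - 36332*I*sqrt(27426824187)/6866399929 ≈ 0.032949 - 0.87629*I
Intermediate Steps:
Q = 31679
x = I*sqrt(27426824187) (x = sqrt(-244778/(1/(80369 + 31679)) + 61157) = sqrt(-244778/(1/112048) + 61157) = sqrt(-244778/1/112048 + 61157) = sqrt(-244778*112048 + 61157) = sqrt(-27426885344 + 61157) = sqrt(-27426824187) = I*sqrt(27426824187) ≈ 1.6561e+5*I)
(294205 + (-53)**3)/(6227 + x) = (294205 + (-53)**3)/(6227 + I*sqrt(27426824187)) = (294205 - 148877)/(6227 + I*sqrt(27426824187)) = 145328/(6227 + I*sqrt(27426824187))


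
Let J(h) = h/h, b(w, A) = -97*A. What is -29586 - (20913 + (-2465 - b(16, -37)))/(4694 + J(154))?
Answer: -46307043/1565 ≈ -29589.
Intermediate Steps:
J(h) = 1
-29586 - (20913 + (-2465 - b(16, -37)))/(4694 + J(154)) = -29586 - (20913 + (-2465 - (-97)*(-37)))/(4694 + 1) = -29586 - (20913 + (-2465 - 1*3589))/4695 = -29586 - (20913 + (-2465 - 3589))/4695 = -29586 - (20913 - 6054)/4695 = -29586 - 14859/4695 = -29586 - 1*4953/1565 = -29586 - 4953/1565 = -46307043/1565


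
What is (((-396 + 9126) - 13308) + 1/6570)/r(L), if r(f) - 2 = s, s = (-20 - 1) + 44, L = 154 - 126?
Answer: -30077459/164250 ≈ -183.12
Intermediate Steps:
L = 28
s = 23 (s = -21 + 44 = 23)
r(f) = 25 (r(f) = 2 + 23 = 25)
(((-396 + 9126) - 13308) + 1/6570)/r(L) = (((-396 + 9126) - 13308) + 1/6570)/25 = ((8730 - 13308) + 1/6570)*(1/25) = (-4578 + 1/6570)*(1/25) = -30077459/6570*1/25 = -30077459/164250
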